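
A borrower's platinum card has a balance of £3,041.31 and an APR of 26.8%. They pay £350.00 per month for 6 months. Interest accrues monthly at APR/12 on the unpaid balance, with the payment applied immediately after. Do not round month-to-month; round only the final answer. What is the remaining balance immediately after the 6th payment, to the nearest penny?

£1,251.49

Monthly rate r = 26.8%/12 = 2.23333% = 0.0223333.
Each month: B ← B·(1+r) − £350.00.
Month 1: interest £67.92; balance after payment £2,759.23.
Month 2: interest £61.62; balance after payment £2,470.86.
Month 3: interest £55.18; balance after payment £2,176.04.
Month 4: interest £48.60; balance after payment £1,874.64.
Month 5: interest £41.87; balance after payment £1,566.50.
Month 6: interest £34.99; balance after payment £1,251.49.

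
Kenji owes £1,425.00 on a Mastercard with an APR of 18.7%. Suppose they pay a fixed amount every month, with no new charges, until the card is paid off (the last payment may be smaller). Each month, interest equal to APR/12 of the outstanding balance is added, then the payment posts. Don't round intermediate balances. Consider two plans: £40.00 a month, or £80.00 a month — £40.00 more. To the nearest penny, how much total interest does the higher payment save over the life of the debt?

Monthly rate r = 18.7%/12 = 1.55833% = 0.0155833.
At £40.00/mo: n = ⌈−ln(1 − rB₀/P)/ln(1+r)⌉ = 53 payments (last £15.46); total interest = total paid − £1,425.00 = £670.46.
At £80.00/mo: 22 payments (last £2.19); total interest £257.19.
Interest saved = £670.46 − £257.19 = £413.27.

£413.27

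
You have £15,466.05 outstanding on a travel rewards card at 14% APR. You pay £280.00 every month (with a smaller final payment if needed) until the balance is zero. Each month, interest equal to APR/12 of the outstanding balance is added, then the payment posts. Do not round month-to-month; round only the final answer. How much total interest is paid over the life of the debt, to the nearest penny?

Monthly rate r = 14%/12 = 1.16667% = 0.0116667.
Payoff takes n = ⌈−ln(1 − rB₀/P)/ln(1+r)⌉ = ⌈89.145⌉ = 90 payments; the last is £40.72.
Total paid = 89·£280.00 + £40.72 = £24,960.72.
Total interest = total paid − principal = £24,960.72 − £15,466.05 = £9,494.67.

£9,494.67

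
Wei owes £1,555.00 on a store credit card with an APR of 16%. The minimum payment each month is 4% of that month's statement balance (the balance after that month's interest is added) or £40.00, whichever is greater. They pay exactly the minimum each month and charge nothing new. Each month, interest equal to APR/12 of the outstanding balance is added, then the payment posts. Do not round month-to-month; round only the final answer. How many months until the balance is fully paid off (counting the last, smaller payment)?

47 months

Monthly rate r = 16%/12 = 1.33333% = 0.0133333.
While 4% of the post-interest balance exceeds £40.00, each month B ← (B·(1+r))·(1 − 0.04), i.e. B shrinks by the factor (1+r)·0.96 = 0.9728.
This holds for months 1–17. Entering month 18 the balance is £973.04; 4% of the post-interest balance is now below £40.00, so the flat £40.00 minimum applies from here.
From month 18 a fixed £40.00 at rate r clears £973.04 in 30 more payments. Total: 17 + 30 = 47 months.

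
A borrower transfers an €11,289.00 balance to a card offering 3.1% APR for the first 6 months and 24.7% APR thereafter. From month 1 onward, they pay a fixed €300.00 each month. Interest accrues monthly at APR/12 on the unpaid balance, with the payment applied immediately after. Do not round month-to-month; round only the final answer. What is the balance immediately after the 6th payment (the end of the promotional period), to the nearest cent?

Promo months 1–6 at r₀ = 3.1%/12 = 0.00258333; months 7+ at r₁ = 24.7%/12 = 0.0205833.
After month 6: iterate B ← B·(1+r₀) − €300.00 for 6 months → €9,653.45.

€9,653.45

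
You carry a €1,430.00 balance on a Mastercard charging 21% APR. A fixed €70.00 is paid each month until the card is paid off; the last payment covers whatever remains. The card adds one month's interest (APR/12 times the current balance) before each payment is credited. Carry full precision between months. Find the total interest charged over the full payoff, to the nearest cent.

€355.14

Monthly rate r = 21%/12 = 1.75% = 0.0175.
Payoff takes n = ⌈−ln(1 − rB₀/P)/ln(1+r)⌉ = ⌈25.500⌉ = 26 payments; the last is €35.14.
Total paid = 25·€70.00 + €35.14 = €1,785.14.
Total interest = total paid − principal = €1,785.14 − €1,430.00 = €355.14.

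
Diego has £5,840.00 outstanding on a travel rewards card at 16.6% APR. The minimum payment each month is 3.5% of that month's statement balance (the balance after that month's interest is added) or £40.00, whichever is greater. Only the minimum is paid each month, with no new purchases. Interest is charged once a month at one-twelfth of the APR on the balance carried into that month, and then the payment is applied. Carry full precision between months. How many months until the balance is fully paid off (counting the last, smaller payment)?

112 months

Monthly rate r = 16.6%/12 = 1.38333% = 0.0138333.
While 3.5% of the post-interest balance exceeds £40.00, each month B ← (B·(1+r))·(1 − 0.035), i.e. B shrinks by the factor (1+r)·0.965 = 0.97835.
This holds for months 1–76. Entering month 77 the balance is £1,106.49; 3.5% of the post-interest balance is now below £40.00, so the flat £40.00 minimum applies from here.
From month 77 a fixed £40.00 at rate r clears £1,106.49 in 36 more payments. Total: 76 + 36 = 112 months.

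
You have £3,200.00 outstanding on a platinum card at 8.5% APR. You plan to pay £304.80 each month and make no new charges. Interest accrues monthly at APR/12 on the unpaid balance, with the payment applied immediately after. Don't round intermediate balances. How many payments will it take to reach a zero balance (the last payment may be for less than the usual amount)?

11 months

Monthly rate r = 8.5%/12 = 0.708333% = 0.00708333.
Recurrence: B ← B·(1+r) − £304.80.
Month 1: interest £22.67; balance after payment £2,917.87.
Month 2: interest £20.67; balance after payment £2,633.73.
Closed form: n = −ln(1 − rB₀/P)/ln(1+r) = −ln(0.92563)/ln(1.00708) ≈ 10.948, so the balance reaches zero during payment 11.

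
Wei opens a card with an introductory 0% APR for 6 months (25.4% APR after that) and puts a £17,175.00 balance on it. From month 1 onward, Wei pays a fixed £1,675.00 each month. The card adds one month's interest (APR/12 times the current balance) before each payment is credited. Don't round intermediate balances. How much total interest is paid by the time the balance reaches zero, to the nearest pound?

Promo months 1–6 at r₀ = 0%/12 = 0; months 7+ at r₁ = 25.4%/12 = 0.0211667.
After month 6 (no interest yet): B = £17,175.00 − 6·£1,675.00 = £7,125.00.
Then at r₁ with £1,675.00/mo: n₂ = −ln(1 − r₁·B/P)/ln(1+r₁) ≈ 4.50 → 5 more payments.
Total paid = 10·£1,675.00 + £849.54 = £17,599.54; interest = £17,599.54 − £17,175.00 = £424.54.

£425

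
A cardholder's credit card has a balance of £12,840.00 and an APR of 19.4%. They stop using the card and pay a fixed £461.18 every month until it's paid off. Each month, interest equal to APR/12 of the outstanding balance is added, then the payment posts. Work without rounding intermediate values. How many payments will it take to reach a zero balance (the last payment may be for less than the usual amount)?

38 months

Monthly rate r = 19.4%/12 = 1.61667% = 0.0161667.
Recurrence: B ← B·(1+r) − £461.18.
Month 1: interest £207.58; balance after payment £12,586.40.
Month 2: interest £203.48; balance after payment £12,328.70.
Closed form: n = −ln(1 − rB₀/P)/ln(1+r) = −ln(0.54989)/ln(1.01617) ≈ 37.290, so the balance reaches zero during payment 38.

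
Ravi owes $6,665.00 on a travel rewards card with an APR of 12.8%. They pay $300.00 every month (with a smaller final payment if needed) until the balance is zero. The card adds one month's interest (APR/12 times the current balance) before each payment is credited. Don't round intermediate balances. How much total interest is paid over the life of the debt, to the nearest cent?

Monthly rate r = 12.8%/12 = 1.06667% = 0.0106667.
Payoff takes n = ⌈−ln(1 − rB₀/P)/ln(1+r)⌉ = ⌈25.491⌉ = 26 payments; the last is $147.81.
Total paid = 25·$300.00 + $147.81 = $7,647.81.
Total interest = total paid − principal = $7,647.81 − $6,665.00 = $982.81.

$982.81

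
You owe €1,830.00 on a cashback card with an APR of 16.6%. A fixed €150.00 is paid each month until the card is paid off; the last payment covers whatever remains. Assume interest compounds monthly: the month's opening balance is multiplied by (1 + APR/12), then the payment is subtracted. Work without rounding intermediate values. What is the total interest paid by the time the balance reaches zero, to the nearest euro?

€188

Monthly rate r = 16.6%/12 = 1.38333% = 0.0138333.
Payoff takes n = ⌈−ln(1 − rB₀/P)/ln(1+r)⌉ = ⌈13.454⌉ = 14 payments; the last is €68.43.
Total paid = 13·€150.00 + €68.43 = €2,018.43.
Total interest = total paid − principal = €2,018.43 − €1,830.00 = €188.43.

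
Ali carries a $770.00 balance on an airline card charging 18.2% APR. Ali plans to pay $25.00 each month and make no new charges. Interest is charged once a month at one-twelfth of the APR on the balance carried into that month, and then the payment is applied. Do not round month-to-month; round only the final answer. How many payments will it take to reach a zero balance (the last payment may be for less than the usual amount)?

42 payments

Monthly rate r = 18.2%/12 = 1.51667% = 0.0151667.
Recurrence: B ← B·(1+r) − $25.00.
Month 1: interest $11.68; balance after payment $756.68.
Month 2: interest $11.48; balance after payment $743.15.
Closed form: n = −ln(1 − rB₀/P)/ln(1+r) = −ln(0.53287)/ln(1.01517) ≈ 41.818, so the balance reaches zero during payment 42.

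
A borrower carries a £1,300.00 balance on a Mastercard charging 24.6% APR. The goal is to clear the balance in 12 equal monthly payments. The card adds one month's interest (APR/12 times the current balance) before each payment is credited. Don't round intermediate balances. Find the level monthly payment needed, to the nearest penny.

Monthly rate r = 24.6%/12 = 2.05% = 0.0205.
Level-payment amortization: P = B₀·r / (1 − (1+r)^(−n)) = 1300.00·0.0205 / (1 − 1.0205^(−12)).
Denominator 1 − (1+r)^(−12) = 0.216130275.
P = 26.65 / 0.216130275 ≈ 123.31.

£123.31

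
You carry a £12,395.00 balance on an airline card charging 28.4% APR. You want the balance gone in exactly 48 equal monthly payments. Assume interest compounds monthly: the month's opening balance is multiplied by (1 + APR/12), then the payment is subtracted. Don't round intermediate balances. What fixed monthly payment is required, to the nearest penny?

£434.83

Monthly rate r = 28.4%/12 = 2.36667% = 0.0236667.
Level-payment amortization: P = B₀·r / (1 − (1+r)^(−n)) = 12395.00·0.0236667 / (1 − 1.02367^(−48)).
Denominator 1 − (1+r)^(−48) = 0.674621362.
P = 293.348 / 0.674621362 ≈ 434.83.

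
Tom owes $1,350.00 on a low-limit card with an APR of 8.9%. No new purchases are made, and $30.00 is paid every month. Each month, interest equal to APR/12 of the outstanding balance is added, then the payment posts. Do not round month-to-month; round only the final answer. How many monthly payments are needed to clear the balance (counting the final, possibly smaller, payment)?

55 months

Monthly rate r = 8.9%/12 = 0.741667% = 0.00741667.
Recurrence: B ← B·(1+r) − $30.00.
Month 1: interest $10.01; balance after payment $1,330.01.
Month 2: interest $9.86; balance after payment $1,309.88.
Closed form: n = −ln(1 − rB₀/P)/ln(1+r) = −ln(0.66625)/ln(1.00742) ≈ 54.957, so the balance reaches zero during payment 55.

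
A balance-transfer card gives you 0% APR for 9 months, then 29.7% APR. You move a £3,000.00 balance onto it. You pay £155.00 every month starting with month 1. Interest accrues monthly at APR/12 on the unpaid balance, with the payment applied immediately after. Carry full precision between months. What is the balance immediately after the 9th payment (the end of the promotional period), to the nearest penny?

Promo months 1–9 at r₀ = 0%/12 = 0; months 10+ at r₁ = 29.7%/12 = 0.02475.
After month 9 (no interest yet): B = £3,000.00 − 9·£155.00 = £1,605.00.

£1,605.00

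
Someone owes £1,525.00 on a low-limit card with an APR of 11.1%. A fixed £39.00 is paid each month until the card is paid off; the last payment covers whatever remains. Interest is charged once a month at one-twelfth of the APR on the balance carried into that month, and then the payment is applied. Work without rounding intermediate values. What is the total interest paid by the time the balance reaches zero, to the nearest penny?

£376.62

Monthly rate r = 11.1%/12 = 0.925% = 0.00925.
Payoff takes n = ⌈−ln(1 − rB₀/P)/ln(1+r)⌉ = ⌈48.759⌉ = 49 payments; the last is £29.62.
Total paid = 48·£39.00 + £29.62 = £1,901.62.
Total interest = total paid − principal = £1,901.62 − £1,525.00 = £376.62.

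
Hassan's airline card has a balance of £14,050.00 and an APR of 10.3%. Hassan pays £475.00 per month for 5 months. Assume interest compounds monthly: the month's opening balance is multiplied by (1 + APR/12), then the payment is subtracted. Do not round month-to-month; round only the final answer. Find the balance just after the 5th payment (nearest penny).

Monthly rate r = 10.3%/12 = 0.858333% = 0.00858333.
Each month: B ← B·(1+r) − £475.00.
Month 1: interest £120.60; balance after payment £13,695.60.
Month 2: interest £117.55; balance after payment £13,338.15.
Month 3: interest £114.49; balance after payment £12,977.64.
Month 4: interest £111.39; balance after payment £12,614.03.
Month 5: interest £108.27; balance after payment £12,247.30.

£12,247.30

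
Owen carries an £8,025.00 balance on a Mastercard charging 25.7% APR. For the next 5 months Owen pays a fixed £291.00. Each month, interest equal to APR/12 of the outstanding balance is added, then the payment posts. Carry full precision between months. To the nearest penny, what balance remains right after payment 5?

Monthly rate r = 25.7%/12 = 2.14167% = 0.0214167.
Each month: B ← B·(1+r) − £291.00.
Month 1: interest £171.87; balance after payment £7,905.87.
Month 2: interest £169.32; balance after payment £7,784.19.
Month 3: interest £166.71; balance after payment £7,659.90.
Month 4: interest £164.05; balance after payment £7,532.95.
Month 5: interest £161.33; balance after payment £7,403.28.

£7,403.28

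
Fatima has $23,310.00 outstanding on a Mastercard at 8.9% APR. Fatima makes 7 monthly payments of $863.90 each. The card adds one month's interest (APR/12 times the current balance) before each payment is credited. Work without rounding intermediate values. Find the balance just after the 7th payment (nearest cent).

$18,363.91

Monthly rate r = 8.9%/12 = 0.741667% = 0.00741667.
Each month: B ← B·(1+r) − $863.90.
Month 1: interest $172.88; balance after payment $22,618.98.
Month 2: interest $167.76; balance after payment $21,922.84.
Month 3: interest $162.59; balance after payment $21,221.53.
Month 4: interest $157.39; balance after payment $20,515.03.
Month 5: interest $152.15; balance after payment $19,803.28.
Month 6: interest $146.87; balance after payment $19,086.25.
Month 7: interest $141.56; balance after payment $18,363.91.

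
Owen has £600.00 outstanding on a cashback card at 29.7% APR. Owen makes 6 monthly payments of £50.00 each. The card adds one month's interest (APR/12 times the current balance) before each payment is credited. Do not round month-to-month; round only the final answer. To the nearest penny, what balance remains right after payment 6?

Monthly rate r = 29.7%/12 = 2.475% = 0.02475.
Each month: B ← B·(1+r) − £50.00.
Month 1: interest £14.85; balance after payment £564.85.
Month 2: interest £13.98; balance after payment £528.83.
Month 3: interest £13.09; balance after payment £491.92.
Month 4: interest £12.17; balance after payment £454.09.
Month 5: interest £11.24; balance after payment £415.33.
Month 6: interest £10.28; balance after payment £375.61.

£375.61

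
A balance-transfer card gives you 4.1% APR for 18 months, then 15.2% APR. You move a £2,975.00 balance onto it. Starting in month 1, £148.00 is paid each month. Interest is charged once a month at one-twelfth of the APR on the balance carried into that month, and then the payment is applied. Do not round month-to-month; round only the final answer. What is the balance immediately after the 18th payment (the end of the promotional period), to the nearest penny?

£420.58

Promo months 1–18 at r₀ = 4.1%/12 = 0.00341667; months 19+ at r₁ = 15.2%/12 = 0.0126667.
After month 18: iterate B ← B·(1+r₀) − £148.00 for 18 months → £420.58.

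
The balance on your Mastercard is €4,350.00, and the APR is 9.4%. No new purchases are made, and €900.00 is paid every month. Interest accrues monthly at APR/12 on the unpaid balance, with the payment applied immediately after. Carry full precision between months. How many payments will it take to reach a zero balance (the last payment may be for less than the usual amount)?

5 months

Monthly rate r = 9.4%/12 = 0.783333% = 0.00783333.
Recurrence: B ← B·(1+r) − €900.00.
Month 1: interest €34.07; balance after payment €3,484.07.
Month 2: interest €27.29; balance after payment €2,611.37.
Month 3: interest €20.46; balance after payment €1,731.82.
Month 4: interest €13.57; balance after payment €845.39.
Month 5: interest €6.62; balance after payment €0.00.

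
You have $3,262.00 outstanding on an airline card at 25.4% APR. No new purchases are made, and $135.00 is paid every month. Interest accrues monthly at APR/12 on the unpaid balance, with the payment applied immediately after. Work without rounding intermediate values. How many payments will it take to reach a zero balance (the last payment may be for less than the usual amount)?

Monthly rate r = 25.4%/12 = 2.11667% = 0.0211667.
Recurrence: B ← B·(1+r) − $135.00.
Month 1: interest $69.05; balance after payment $3,196.05.
Month 2: interest $67.65; balance after payment $3,128.70.
Closed form: n = −ln(1 − rB₀/P)/ln(1+r) = −ln(0.48855)/ln(1.02117) ≈ 34.198, so the balance reaches zero during payment 35.

35 months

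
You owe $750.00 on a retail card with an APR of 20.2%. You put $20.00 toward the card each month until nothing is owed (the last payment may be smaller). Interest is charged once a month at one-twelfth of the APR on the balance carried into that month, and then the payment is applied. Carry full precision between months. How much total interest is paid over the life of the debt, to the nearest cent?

Monthly rate r = 20.2%/12 = 1.68333% = 0.0168333.
Payoff takes n = ⌈−ln(1 − rB₀/P)/ln(1+r)⌉ = ⌈59.763⌉ = 60 payments; the last is $15.29.
Total paid = 59·$20.00 + $15.29 = $1,195.29.
Total interest = total paid − principal = $1,195.29 − $750.00 = $445.29.

$445.29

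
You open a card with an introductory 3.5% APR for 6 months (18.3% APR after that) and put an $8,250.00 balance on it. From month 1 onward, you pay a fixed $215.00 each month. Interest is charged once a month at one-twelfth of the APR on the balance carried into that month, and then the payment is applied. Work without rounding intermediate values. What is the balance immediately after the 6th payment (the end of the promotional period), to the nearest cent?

$7,095.99

Promo months 1–6 at r₀ = 3.5%/12 = 0.00291667; months 7+ at r₁ = 18.3%/12 = 0.01525.
After month 6: iterate B ← B·(1+r₀) − $215.00 for 6 months → $7,095.99.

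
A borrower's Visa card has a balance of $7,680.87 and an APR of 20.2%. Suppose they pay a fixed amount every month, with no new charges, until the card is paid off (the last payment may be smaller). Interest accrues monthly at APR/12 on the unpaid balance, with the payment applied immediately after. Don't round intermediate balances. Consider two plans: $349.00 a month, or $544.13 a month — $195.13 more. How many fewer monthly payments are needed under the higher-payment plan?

11 fewer payments

Monthly rate r = 20.2%/12 = 1.68333% = 0.0168333.
At $349.00/mo: n = ⌈−ln(1 − rB₀/P)/ln(1+r)⌉ = 28 payments (last $252.88); total interest = total paid − $7,680.87 = $1,995.01.
At $544.13/mo: 17 payments (last $138.25); total interest $1,163.46.
Payments saved = 28 − 17 = 11.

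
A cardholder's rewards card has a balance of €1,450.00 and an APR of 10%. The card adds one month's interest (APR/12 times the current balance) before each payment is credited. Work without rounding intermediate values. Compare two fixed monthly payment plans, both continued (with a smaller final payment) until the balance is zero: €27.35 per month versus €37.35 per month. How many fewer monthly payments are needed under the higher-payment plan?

23 fewer payments

Monthly rate r = 10%/12 = 0.833333% = 0.00833333.
At €27.35/mo: n = ⌈−ln(1 − rB₀/P)/ln(1+r)⌉ = 71 payments (last €7.04); total interest = total paid − €1,450.00 = €471.54.
At €37.35/mo: 48 payments (last €3.63); total interest €309.08.
Payments saved = 71 − 48 = 23.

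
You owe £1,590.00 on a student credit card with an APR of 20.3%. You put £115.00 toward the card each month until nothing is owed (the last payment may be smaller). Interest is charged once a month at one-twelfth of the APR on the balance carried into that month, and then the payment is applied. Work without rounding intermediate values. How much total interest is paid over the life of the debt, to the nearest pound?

Monthly rate r = 20.3%/12 = 1.69167% = 0.0169167.
Payoff takes n = ⌈−ln(1 − rB₀/P)/ln(1+r)⌉ = ⌈15.882⌉ = 16 payments; the last is £101.58.
Total paid = 15·£115.00 + £101.58 = £1,826.58.
Total interest = total paid − principal = £1,826.58 − £1,590.00 = £236.58.

£237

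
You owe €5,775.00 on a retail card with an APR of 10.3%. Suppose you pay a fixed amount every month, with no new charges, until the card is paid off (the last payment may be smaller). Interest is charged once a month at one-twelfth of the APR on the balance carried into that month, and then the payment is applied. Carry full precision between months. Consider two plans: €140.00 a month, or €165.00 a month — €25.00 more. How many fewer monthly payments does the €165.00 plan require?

10 fewer payments

Monthly rate r = 10.3%/12 = 0.858333% = 0.00858333.
At €140.00/mo: n = ⌈−ln(1 − rB₀/P)/ln(1+r)⌉ = 52 payments (last €19.24); total interest = total paid − €5,775.00 = €1,384.24.
At €165.00/mo: 42 payments (last €132.46); total interest €1,122.46.
Payments saved = 52 − 42 = 10.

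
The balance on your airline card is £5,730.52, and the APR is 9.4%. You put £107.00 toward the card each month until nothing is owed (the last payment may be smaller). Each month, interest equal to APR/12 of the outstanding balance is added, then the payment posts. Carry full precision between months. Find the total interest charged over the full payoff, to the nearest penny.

Monthly rate r = 9.4%/12 = 0.783333% = 0.00783333.
Payoff takes n = ⌈−ln(1 − rB₀/P)/ln(1+r)⌉ = ⌈69.707⌉ = 70 payments; the last is £75.68.
Total paid = 69·£107.00 + £75.68 = £7,458.68.
Total interest = total paid − principal = £7,458.68 − £5,730.52 = £1,728.16.

£1,728.16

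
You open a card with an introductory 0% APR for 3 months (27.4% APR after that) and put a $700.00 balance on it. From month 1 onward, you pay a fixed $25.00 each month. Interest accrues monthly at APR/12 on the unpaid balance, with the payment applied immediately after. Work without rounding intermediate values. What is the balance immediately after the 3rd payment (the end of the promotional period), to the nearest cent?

Promo months 1–3 at r₀ = 0%/12 = 0; months 4+ at r₁ = 27.4%/12 = 0.0228333.
After month 3 (no interest yet): B = $700.00 − 3·$25.00 = $625.00.

$625.00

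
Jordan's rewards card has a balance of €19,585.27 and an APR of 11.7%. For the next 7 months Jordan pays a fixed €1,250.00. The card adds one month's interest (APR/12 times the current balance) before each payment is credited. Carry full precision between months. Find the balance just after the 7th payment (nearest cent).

€11,951.57

Monthly rate r = 11.7%/12 = 0.975% = 0.00975.
Each month: B ← B·(1+r) − €1,250.00.
Month 1: interest €190.96; balance after payment €18,526.23.
Month 2: interest €180.63; balance after payment €17,456.86.
Month 3: interest €170.20; balance after payment €16,377.06.
Month 4: interest €159.68; balance after payment €15,286.74.
Month 5: interest €149.05; balance after payment €14,185.78.
Month 6: interest €138.31; balance after payment €13,074.09.
Month 7: interest €127.47; balance after payment €11,951.57.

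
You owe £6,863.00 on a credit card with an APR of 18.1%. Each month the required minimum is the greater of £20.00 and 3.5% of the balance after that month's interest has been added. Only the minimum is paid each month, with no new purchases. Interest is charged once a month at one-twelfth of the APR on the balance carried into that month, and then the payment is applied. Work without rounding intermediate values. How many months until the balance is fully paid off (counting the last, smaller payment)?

158 months

Monthly rate r = 18.1%/12 = 1.50833% = 0.0150833.
While 3.5% of the post-interest balance exceeds £20.00, each month B ← (B·(1+r))·(1 − 0.035), i.e. B shrinks by the factor (1+r)·0.965 = 0.97956.
This holds for months 1–122. Entering month 123 the balance is £552.15; 3.5% of the post-interest balance is now below £20.00, so the flat £20.00 minimum applies from here.
From month 123 a fixed £20.00 at rate r clears £552.15 in 36 more payments. Total: 122 + 36 = 158 months.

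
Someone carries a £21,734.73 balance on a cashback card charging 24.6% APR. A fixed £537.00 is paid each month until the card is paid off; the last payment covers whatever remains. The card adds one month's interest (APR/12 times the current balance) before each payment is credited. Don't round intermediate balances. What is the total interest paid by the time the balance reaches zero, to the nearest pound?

Monthly rate r = 24.6%/12 = 2.05% = 0.0205.
Payoff takes n = ⌈−ln(1 − rB₀/P)/ln(1+r)⌉ = ⌈87.240⌉ = 88 payments; the last is £129.91.
Total paid = 87·£537.00 + £129.91 = £46,848.91.
Total interest = total paid − principal = £46,848.91 − £21,734.73 = £25,114.18.

£25,114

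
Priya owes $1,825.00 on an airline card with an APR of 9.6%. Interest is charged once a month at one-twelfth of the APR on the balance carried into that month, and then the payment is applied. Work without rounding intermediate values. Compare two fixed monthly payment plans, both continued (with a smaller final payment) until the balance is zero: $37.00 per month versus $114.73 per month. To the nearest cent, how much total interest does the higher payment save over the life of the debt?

$370.51

Monthly rate r = 9.6%/12 = 0.8% = 0.008.
At $37.00/mo: n = ⌈−ln(1 − rB₀/P)/ln(1+r)⌉ = 63 payments (last $36.36); total interest = total paid − $1,825.00 = $505.36.
At $114.73/mo: 18 payments (last $9.44); total interest $134.85.
Interest saved = $505.36 − $134.85 = $370.51.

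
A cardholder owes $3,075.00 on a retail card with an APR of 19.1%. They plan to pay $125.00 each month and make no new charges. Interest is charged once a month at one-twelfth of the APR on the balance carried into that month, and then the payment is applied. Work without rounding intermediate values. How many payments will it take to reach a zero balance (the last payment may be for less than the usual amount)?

32 payments

Monthly rate r = 19.1%/12 = 1.59167% = 0.0159167.
Recurrence: B ← B·(1+r) − $125.00.
Month 1: interest $48.94; balance after payment $2,998.94.
Month 2: interest $47.73; balance after payment $2,921.68.
Closed form: n = −ln(1 − rB₀/P)/ln(1+r) = −ln(0.60845)/ln(1.01592) ≈ 31.463, so the balance reaches zero during payment 32.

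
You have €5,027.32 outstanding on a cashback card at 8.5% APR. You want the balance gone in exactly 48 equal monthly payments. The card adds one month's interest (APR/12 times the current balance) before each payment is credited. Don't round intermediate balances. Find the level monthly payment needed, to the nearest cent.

€123.91

Monthly rate r = 8.5%/12 = 0.708333% = 0.00708333.
Level-payment amortization: P = B₀·r / (1 − (1+r)^(−n)) = 5027.32·0.00708333 / (1 − 1.00708^(−48)).
Denominator 1 − (1+r)^(−48) = 0.287376102.
P = 35.6102 / 0.287376102 ≈ 123.91.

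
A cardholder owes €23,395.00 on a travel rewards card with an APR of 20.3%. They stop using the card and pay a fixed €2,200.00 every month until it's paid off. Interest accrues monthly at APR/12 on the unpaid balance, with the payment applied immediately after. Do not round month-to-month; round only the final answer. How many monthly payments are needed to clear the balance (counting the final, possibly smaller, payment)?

12 payments

Monthly rate r = 20.3%/12 = 1.69167% = 0.0169167.
Recurrence: B ← B·(1+r) − €2,200.00.
Month 1: interest €395.77; balance after payment €21,590.77.
Month 2: interest €365.24; balance after payment €19,756.01.
Closed form: n = −ln(1 − rB₀/P)/ln(1+r) = −ln(0.82011)/ln(1.01692) ≈ 11.822, so the balance reaches zero during payment 12.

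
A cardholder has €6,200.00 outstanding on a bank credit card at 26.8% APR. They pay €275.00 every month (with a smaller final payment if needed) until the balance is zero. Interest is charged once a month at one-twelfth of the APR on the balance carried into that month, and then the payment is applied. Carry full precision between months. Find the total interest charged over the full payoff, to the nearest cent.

€2,518.45

Monthly rate r = 26.8%/12 = 2.23333% = 0.0223333.
Payoff takes n = ⌈−ln(1 − rB₀/P)/ln(1+r)⌉ = ⌈31.701⌉ = 32 payments; the last is €193.45.
Total paid = 31·€275.00 + €193.45 = €8,718.45.
Total interest = total paid − principal = €8,718.45 − €6,200.00 = €2,518.45.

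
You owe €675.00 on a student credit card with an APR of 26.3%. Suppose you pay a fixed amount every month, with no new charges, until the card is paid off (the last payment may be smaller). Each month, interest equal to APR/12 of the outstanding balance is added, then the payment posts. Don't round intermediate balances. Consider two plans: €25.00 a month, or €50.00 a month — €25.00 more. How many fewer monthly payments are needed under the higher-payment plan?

25 fewer payments

Monthly rate r = 26.3%/12 = 2.19167% = 0.0219167.
At €25.00/mo: n = ⌈−ln(1 − rB₀/P)/ln(1+r)⌉ = 42 payments (last €8.13); total interest = total paid − €675.00 = €358.13.
At €50.00/mo: 17 payments (last €9.12); total interest €134.12.
Payments saved = 42 − 17 = 25.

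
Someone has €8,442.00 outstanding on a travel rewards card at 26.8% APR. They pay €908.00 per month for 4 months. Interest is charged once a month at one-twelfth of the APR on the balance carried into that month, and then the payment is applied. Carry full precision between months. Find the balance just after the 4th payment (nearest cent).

Monthly rate r = 26.8%/12 = 2.23333% = 0.0223333.
Each month: B ← B·(1+r) − €908.00.
Month 1: interest €188.54; balance after payment €7,722.54.
Month 2: interest €172.47; balance after payment €6,987.01.
Month 3: interest €156.04; balance after payment €6,235.05.
Month 4: interest €139.25; balance after payment €5,466.30.

€5,466.30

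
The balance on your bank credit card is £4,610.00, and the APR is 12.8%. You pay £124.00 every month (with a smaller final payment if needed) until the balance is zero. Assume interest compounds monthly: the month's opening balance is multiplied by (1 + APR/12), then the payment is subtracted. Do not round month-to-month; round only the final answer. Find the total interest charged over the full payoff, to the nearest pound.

Monthly rate r = 12.8%/12 = 1.06667% = 0.0106667.
Payoff takes n = ⌈−ln(1 − rB₀/P)/ln(1+r)⌉ = ⌈47.606⌉ = 48 payments; the last is £75.29.
Total paid = 47·£124.00 + £75.29 = £5,903.29.
Total interest = total paid − principal = £5,903.29 − £4,610.00 = £1,293.29.

£1,293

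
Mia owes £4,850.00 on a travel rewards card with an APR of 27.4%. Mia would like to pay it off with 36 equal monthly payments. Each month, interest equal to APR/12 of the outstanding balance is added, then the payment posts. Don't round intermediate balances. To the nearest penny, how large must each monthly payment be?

Monthly rate r = 27.4%/12 = 2.28333% = 0.0228333.
Level-payment amortization: P = B₀·r / (1 − (1+r)^(−n)) = 4850.00·0.0228333 / (1 − 1.02283^(−36)).
Denominator 1 − (1+r)^(−36) = 0.556366253.
P = 110.742 / 0.556366253 ≈ 199.04.

£199.04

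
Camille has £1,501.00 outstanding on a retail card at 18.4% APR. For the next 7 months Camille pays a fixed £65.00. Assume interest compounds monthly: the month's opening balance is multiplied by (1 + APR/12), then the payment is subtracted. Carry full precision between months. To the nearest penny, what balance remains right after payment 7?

£1,193.24

Monthly rate r = 18.4%/12 = 1.53333% = 0.0153333.
Each month: B ← B·(1+r) − £65.00.
Month 1: interest £23.02; balance after payment £1,459.02.
Month 2: interest £22.37; balance after payment £1,416.39.
Month 3: interest £21.72; balance after payment £1,373.10.
Month 4: interest £21.05; balance after payment £1,329.16.
Month 5: interest £20.38; balance after payment £1,284.54.
Month 6: interest £19.70; balance after payment £1,239.24.
Month 7: interest £19.00; balance after payment £1,193.24.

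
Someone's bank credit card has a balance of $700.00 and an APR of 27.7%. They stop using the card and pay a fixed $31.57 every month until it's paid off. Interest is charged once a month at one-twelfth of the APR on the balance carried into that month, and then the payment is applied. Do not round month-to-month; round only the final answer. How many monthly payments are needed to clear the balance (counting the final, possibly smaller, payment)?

32 payments

Monthly rate r = 27.7%/12 = 2.30833% = 0.0230833.
Recurrence: B ← B·(1+r) − $31.57.
Month 1: interest $16.16; balance after payment $684.59.
Month 2: interest $15.80; balance after payment $668.82.
Closed form: n = −ln(1 − rB₀/P)/ln(1+r) = −ln(0.48817)/ln(1.02308) ≈ 31.422, so the balance reaches zero during payment 32.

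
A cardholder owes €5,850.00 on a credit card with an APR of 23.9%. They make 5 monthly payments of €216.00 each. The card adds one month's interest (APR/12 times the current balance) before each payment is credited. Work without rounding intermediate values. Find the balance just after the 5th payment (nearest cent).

€5,332.35

Monthly rate r = 23.9%/12 = 1.99167% = 0.0199167.
Each month: B ← B·(1+r) − €216.00.
Month 1: interest €116.51; balance after payment €5,750.51.
Month 2: interest €114.53; balance after payment €5,649.04.
Month 3: interest €112.51; balance after payment €5,545.55.
Month 4: interest €110.45; balance after payment €5,440.00.
Month 5: interest €108.35; balance after payment €5,332.35.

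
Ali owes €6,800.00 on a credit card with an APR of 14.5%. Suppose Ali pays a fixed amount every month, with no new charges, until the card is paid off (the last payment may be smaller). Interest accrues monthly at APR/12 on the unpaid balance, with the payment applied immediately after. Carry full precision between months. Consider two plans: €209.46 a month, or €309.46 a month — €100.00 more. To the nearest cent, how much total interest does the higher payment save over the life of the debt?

Monthly rate r = 14.5%/12 = 1.20833% = 0.0120833.
At €209.46/mo: n = ⌈−ln(1 − rB₀/P)/ln(1+r)⌉ = 42 payments (last €97.82); total interest = total paid − €6,800.00 = €1,885.68.
At €309.46/mo: 26 payments (last €214.62); total interest €1,151.12.
Interest saved = €1,885.68 − €1,151.12 = €734.56.

€734.56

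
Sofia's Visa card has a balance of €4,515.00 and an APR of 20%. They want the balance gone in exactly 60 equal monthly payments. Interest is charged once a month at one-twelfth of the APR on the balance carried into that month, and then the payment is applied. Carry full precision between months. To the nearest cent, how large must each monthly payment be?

Monthly rate r = 20%/12 = 1.66667% = 0.0166667.
Level-payment amortization: P = B₀·r / (1 − (1+r)^(−n)) = 4515.00·0.0166667 / (1 − 1.01667^(−60)).
Denominator 1 − (1+r)^(−60) = 0.62907601.
P = 75.25 / 0.62907601 ≈ 119.62.

€119.62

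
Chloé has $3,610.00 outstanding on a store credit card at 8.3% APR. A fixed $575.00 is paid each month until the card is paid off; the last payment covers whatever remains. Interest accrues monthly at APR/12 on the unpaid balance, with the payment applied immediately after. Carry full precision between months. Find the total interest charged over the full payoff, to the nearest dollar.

Monthly rate r = 8.3%/12 = 0.691667% = 0.00691667.
Payoff takes n = ⌈−ln(1 − rB₀/P)/ln(1+r)⌉ = ⌈6.441⌉ = 7 payments; the last is $253.96.
Total paid = 6·$575.00 + $253.96 = $3,703.96.
Total interest = total paid − principal = $3,703.96 − $3,610.00 = $93.96.

$94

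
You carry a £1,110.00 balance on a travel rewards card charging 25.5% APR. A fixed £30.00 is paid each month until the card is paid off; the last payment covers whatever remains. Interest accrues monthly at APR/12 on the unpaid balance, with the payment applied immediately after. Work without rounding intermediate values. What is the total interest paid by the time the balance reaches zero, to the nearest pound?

Monthly rate r = 25.5%/12 = 2.125% = 0.02125.
Payoff takes n = ⌈−ln(1 − rB₀/P)/ln(1+r)⌉ = ⌈73.378⌉ = 74 payments; the last is £11.42.
Total paid = 73·£30.00 + £11.42 = £2,201.42.
Total interest = total paid − principal = £2,201.42 − £1,110.00 = £1,091.42.

£1,091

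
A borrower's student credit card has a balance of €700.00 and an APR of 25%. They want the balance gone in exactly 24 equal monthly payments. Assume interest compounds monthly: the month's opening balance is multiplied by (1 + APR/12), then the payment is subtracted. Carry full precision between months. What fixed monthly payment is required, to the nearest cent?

€37.36

Monthly rate r = 25%/12 = 2.08333% = 0.0208333.
Level-payment amortization: P = B₀·r / (1 − (1+r)^(−n)) = 700.00·0.0208333 / (1 − 1.02083^(−24)).
Denominator 1 − (1+r)^(−24) = 0.39034551.
P = 14.5833 / 0.39034551 ≈ 37.36.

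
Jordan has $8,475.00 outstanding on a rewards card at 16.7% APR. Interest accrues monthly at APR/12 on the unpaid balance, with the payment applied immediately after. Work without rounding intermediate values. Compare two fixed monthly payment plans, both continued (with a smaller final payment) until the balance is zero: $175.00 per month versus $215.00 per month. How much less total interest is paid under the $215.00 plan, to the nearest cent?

Monthly rate r = 16.7%/12 = 1.39167% = 0.0139167.
At $175.00/mo: n = ⌈−ln(1 − rB₀/P)/ln(1+r)⌉ = 82 payments (last $16.18); total interest = total paid − $8,475.00 = $5,716.18.
At $215.00/mo: 58 payments (last $118.07); total interest $3,898.07.
Interest saved = $5,716.18 − $3,898.07 = $1,818.11.

$1,818.11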